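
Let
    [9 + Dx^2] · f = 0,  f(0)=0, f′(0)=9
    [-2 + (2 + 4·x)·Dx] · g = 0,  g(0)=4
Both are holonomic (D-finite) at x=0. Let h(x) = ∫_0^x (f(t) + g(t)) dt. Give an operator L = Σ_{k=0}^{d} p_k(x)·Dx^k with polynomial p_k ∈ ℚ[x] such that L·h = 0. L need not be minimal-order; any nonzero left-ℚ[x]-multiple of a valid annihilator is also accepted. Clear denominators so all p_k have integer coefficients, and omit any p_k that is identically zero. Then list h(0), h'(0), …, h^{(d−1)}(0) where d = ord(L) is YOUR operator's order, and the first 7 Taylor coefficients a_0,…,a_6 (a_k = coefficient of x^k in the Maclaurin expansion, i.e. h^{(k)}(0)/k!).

L = (-54 - 162·x - 162·x^2)·Dx + (36 + 234·x + 486·x^2 + 324·x^3)·Dx^2 + (-6 - 18·x - 18·x^2)·Dx^3 + (4 + 26·x + 54·x^2 + 36·x^3)·Dx^4  (order 4).
h: a_k = 0, 4, 13/2, -2/3, -23/8, -1/2, 383/240, …
ICs: h(0) = 0, h′(0) = 4, h′′(0) = 13, h′′′(0) = -4.

f: a_k = 0, 9, 0, -27/2, 0, 243/40, 0, …
g: a_k = 4, 4, -2, 2, -5/2, 7/2, -21/4, …
L₀ := lclm(L_f,L_g); ord L₀ ≤ 2+1.
Integrate: L := L₀·Dx.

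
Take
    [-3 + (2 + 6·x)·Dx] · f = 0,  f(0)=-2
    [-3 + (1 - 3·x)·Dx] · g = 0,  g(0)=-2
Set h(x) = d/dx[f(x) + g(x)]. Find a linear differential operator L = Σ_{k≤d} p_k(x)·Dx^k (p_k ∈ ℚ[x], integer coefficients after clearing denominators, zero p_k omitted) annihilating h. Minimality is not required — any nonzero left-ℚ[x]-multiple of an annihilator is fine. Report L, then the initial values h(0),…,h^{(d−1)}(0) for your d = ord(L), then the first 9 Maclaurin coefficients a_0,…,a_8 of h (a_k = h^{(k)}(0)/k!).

f: a_k = -2, -3, 9/4, -27/8, 405/64, -1701/128, 15309/512, -72171/1024, 2814669/16384, …
g: a_k = -2, -6, -18, -54, -162, -486, -1458, -4374, -13122, …
f+g: L₀ = lclm(L_f,L_g), ord ≤ 1+1.
Derive L from L₀ (diff closure).
L = (-162 - 162·x) + (-63 - 486·x - 567·x^2)·Dx + (10 + 18·x - 90·x^2 - 162·x^3)·Dx^2  (order 2).
h: a_k = -9, -63/2, -1377/8, -9963/16, -319545/128, -2193561/256, -31858029/1024, -212176179/2048, -11736165897/32768, …
ICs: h(0) = -9, h′(0) = -63/2.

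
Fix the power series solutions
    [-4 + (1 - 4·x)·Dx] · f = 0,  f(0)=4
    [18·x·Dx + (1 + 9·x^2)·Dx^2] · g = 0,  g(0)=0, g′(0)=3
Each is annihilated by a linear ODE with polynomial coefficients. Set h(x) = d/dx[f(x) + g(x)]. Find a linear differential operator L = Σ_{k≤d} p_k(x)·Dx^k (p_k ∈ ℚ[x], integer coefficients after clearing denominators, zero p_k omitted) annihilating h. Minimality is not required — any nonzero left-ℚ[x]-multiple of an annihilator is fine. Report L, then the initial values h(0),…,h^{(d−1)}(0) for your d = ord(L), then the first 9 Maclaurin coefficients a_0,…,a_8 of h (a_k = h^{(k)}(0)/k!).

f: a_k = 4, 16, 64, 256, 1024, 4096, 16384, 65536, 262144, …
g: a_k = 0, 3, 0, -9, 0, 243/5, 0, -2187/7, 0, …
h₀=f+g: left-lcm gives L₀, ord ≤ 3.
Derive L from L₀ (diff closure).
L = (-72 + 1152·x + 1944·x^2) + (57 - 72·x + 765·x^2 + 1944·x^3)·Dx + (-4 + 7·x + 63·x^3 + 324·x^4)·Dx^2  (order 2).
h: a_k = 19, 128, 741, 4096, 20723, 98304, 456565, 2097152, 9456867, …
ICs: h(0) = 19, h′(0) = 128.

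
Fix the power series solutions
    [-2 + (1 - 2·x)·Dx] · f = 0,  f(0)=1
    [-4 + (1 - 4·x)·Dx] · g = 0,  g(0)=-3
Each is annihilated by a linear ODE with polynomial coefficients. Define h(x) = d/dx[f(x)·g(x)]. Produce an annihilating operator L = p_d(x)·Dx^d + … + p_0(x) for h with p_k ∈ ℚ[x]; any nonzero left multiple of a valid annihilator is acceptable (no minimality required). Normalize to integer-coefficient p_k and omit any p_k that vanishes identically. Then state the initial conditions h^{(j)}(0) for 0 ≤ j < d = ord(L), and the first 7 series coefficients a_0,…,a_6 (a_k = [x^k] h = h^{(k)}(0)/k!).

L = (28 - 144·x + 192·x^2) + (-3 + 26·x - 72·x^2 + 64·x^3)·Dx  (order 1).
h: a_k = -18, -168, -1080, -5952, -30240, -146304, -685440, …
ICs: h(0) = -18.

f: a_k = 1, 2, 4, 8, 16, 32, 64, …
g: a_k = -3, -12, -48, -192, -768, -3072, -12288, …
Product ⇒ symmetric product L₀, ord ≤ 1.
h=h₀': d/dx-closure on L₀ ⇒ L.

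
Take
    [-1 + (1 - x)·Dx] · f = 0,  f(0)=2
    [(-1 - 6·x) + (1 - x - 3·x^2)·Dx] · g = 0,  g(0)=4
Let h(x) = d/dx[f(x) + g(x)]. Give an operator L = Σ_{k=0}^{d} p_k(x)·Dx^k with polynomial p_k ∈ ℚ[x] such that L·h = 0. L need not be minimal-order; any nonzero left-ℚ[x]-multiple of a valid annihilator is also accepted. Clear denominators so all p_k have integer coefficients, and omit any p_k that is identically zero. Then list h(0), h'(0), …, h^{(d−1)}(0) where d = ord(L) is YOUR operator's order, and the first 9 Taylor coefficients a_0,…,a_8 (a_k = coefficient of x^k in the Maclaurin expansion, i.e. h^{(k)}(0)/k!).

L = (-6 - 72·x - 216·x^3 + 54·x^4) + (6 + 30·x - 18·x^2 + 72·x^3 - 207·x^4 + 54·x^5)·Dx + (-1 + 2·x - 7·x^2 + 18·x^3 + 12·x^4 - 33·x^5 + 9·x^6)·Dx^2  (order 2).
h: a_k = 6, 36, 90, 312, 810, 2340, 6090, 16272, 41742, …
ICs: h(0) = 6, h′(0) = 36.

f: a_k = 2, 2, 2, 2, 2, 2, 2, 2, 2, …
g: a_k = 4, 4, 16, 28, 76, 160, 388, 868, 2032, …
Sum ⇒ L₀ = lclm(L_f,L_g) in ℚ(x)⟨Dx⟩.
h=h₀': d/dx-closure on L₀ ⇒ L.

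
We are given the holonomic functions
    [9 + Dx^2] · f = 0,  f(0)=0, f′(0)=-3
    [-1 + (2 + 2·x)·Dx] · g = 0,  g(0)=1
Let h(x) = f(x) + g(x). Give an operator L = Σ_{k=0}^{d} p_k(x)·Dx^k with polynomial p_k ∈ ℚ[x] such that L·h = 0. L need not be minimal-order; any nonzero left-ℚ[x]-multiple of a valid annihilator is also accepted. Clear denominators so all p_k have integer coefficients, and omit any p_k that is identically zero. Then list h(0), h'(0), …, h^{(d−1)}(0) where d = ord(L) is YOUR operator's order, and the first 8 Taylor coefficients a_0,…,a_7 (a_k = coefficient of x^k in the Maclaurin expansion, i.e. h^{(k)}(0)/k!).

L = (-351 - 648·x - 324·x^2) + (630 + 1926·x + 1944·x^2 + 648·x^3)·Dx + (-39 - 72·x - 36·x^2)·Dx^2 + (70 + 214·x + 216·x^2 + 72·x^3)·Dx^3  (order 3).
h: a_k = 1, -5/2, -1/8, 73/16, -5/128, -2557/1280, -21/1024, 32259/71680, …
ICs: h(0) = 1, h′(0) = -5/2, h′′(0) = -1/4.

f: a_k = 0, -3, 0, 9/2, 0, -81/40, 0, 243/560, …
g: a_k = 1, 1/2, -1/8, 1/16, -5/128, 7/256, -21/1024, 33/2048, …
h₀=f+g: left-lcm gives L₀, ord ≤ 3.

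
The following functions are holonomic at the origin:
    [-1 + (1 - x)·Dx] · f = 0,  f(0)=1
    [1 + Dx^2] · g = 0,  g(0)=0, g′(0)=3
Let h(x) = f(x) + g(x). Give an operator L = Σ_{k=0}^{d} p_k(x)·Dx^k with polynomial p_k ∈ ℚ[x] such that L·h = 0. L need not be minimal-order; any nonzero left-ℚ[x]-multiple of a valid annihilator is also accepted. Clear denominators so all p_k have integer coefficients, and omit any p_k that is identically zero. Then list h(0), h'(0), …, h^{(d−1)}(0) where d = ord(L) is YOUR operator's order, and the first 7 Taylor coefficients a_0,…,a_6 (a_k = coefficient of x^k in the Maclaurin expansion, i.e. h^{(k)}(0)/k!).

L = (7 - 2·x + x^2) + (-3 + 5·x - 3·x^2 + x^3)·Dx + (7 - 2·x + x^2)·Dx^2 + (-3 + 5·x - 3·x^2 + x^3)·Dx^3  (order 3).
h: a_k = 1, 4, 1, 1/2, 1, 41/40, 1, …
ICs: h(0) = 1, h′(0) = 4, h′′(0) = 2.

f: a_k = 1, 1, 1, 1, 1, 1, 1, …
g: a_k = 0, 3, 0, -1/2, 0, 1/40, 0, …
Weyl lclm of L_f,L_g ⇒ L₀ (ord ≤ 3).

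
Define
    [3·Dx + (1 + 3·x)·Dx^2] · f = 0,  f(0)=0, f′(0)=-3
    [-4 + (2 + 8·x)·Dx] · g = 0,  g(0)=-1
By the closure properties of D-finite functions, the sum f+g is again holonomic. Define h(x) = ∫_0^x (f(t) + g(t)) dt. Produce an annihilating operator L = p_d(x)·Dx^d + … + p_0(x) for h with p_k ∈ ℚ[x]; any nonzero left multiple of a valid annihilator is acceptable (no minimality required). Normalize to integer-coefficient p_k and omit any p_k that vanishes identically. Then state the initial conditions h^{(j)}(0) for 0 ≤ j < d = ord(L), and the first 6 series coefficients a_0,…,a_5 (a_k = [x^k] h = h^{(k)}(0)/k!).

L = 36·x·Dx^2 + (6 + 72·x + 180·x^2)·Dx^3 + (1 + 13·x + 54·x^2 + 72·x^3)·Dx^4  (order 4).
h: a_k = 0, -1, -5/2, 13/6, -13/4, 121/20, …
ICs: h(0) = 0, h′(0) = -1, h′′(0) = -5, h′′′(0) = 13.

f: a_k = 0, -3, 9/2, -9, 81/4, -243/5, …
g: a_k = -1, -2, 2, -4, 10, -28, …
L₀ := lclm(L_f,L_g); ord L₀ ≤ 2+1.
∫: right-multiply L₀ by Dx.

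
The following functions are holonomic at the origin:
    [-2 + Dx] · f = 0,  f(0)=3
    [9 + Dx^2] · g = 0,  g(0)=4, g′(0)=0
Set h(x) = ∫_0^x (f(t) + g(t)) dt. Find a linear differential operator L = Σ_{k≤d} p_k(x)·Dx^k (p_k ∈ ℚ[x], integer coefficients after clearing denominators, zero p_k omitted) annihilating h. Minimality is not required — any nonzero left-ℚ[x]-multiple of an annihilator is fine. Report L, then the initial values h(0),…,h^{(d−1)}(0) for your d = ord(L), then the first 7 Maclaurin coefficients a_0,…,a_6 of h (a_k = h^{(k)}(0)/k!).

L = -18·Dx + 9·Dx^2 - 2·Dx^3 + Dx^4  (order 4).
h: a_k = 0, 7, 3, -4, 1, 31/10, 2/15, …
ICs: h(0) = 0, h′(0) = 7, h′′(0) = 6, h′′′(0) = -24.

f: a_k = 3, 6, 6, 4, 2, 4/5, 4/15, …
g: a_k = 4, 0, -18, 0, 27/2, 0, -81/20, …
Weyl lclm of L_f,L_g ⇒ L₀ (ord ≤ 3).
h=∫₀ˣh₀: take L = L₀·Dx.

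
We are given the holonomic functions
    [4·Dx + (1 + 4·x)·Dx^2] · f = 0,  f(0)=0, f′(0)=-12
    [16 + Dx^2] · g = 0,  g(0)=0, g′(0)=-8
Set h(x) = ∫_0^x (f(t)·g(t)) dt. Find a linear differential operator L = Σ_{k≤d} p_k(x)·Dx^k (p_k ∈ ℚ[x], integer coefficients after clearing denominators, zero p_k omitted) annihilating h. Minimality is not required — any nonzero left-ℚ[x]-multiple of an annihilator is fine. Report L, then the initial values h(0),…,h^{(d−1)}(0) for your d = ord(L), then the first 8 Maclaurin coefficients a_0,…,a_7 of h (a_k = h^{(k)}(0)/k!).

L = (-768 + 6144·x + 77824·x^2 + 262144·x^3 + 262144·x^4)·Dx + (256 + 5120·x + 24576·x^2 + 32768·x^3)·Dx^2 + (1280·x + 10752·x^2 + 32768·x^3 + 32768·x^4)·Dx^3 + (16 + 320·x + 1536·x^2 + 2048·x^3)·Dx^4 + (3 + 56·x + 368·x^2 + 1024·x^3 + 1024·x^4)·Dx^5  (order 5).
h: a_k = 0, 0, 0, 32, -48, 256/5, -512/3, 11264/21, …
ICs: h(0) = 0, h′(0) = 0, h′′(0) = 0, h′′′(0) = 192, h′′′′(0) = -1152.

f: a_k = 0, -12, 24, -64, 192, -3072/5, 2048, -49152/7, …
g: a_k = 0, -8, 0, 64/3, 0, -256/15, 0, 2048/315, …
h₀=f·g: eliminate ⇒ L₀, order ≤ 2·2.
h=∫₀ˣh₀: take L = L₀·Dx.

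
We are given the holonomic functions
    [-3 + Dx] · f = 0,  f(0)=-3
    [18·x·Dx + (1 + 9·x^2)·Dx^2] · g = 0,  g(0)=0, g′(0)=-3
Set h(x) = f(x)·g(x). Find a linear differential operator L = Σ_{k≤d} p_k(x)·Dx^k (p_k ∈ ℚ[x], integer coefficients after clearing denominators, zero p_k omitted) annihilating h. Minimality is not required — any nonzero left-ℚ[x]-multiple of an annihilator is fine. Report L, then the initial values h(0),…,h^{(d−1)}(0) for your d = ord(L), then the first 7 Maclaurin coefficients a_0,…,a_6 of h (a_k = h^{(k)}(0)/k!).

L = (9 - 54·x + 81·x^2) + (-6 + 18·x - 54·x^2)·Dx + (1 + 9·x^2)·Dx^2  (order 2).
h: a_k = 0, 9, 27, 27/2, -81/2, 2187/40, 2673/8, …
ICs: h(0) = 0, h′(0) = 9.

f: a_k = -3, -9, -27/2, -27/2, -81/8, -243/40, -243/80, …
g: a_k = 0, -3, 0, 9, 0, -243/5, 0, …
Sym-product of L_f,L_g gives L₀ (≤ ord 2).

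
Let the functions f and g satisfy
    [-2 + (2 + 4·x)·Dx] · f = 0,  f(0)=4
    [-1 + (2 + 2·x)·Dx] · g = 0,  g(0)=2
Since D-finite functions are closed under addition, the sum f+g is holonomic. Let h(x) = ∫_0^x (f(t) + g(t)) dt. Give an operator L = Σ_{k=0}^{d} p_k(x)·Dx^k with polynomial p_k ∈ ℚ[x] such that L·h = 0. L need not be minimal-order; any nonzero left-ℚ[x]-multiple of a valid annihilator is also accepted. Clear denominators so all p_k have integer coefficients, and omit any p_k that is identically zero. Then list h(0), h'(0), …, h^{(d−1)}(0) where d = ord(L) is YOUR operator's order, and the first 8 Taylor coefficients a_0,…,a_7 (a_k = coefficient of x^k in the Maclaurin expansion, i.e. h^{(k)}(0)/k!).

f: a_k = 4, 4, -2, 2, -5/2, 7/2, -21/4, 33/4, …
g: a_k = 2, 1, -1/4, 1/8, -5/64, 7/128, -21/512, 33/1024, …
Sum ⇒ L₀ = lclm(L_f,L_g) in ℚ(x)⟨Dx⟩.
Integrate: L := L₀·Dx.
L = -Dx + (3 + 4·x)·Dx^2 + (2 + 6·x + 4·x^2)·Dx^3  (order 3).
h: a_k = 0, 6, 5/2, -3/4, 17/32, -33/64, 455/768, -387/512, …
ICs: h(0) = 0, h′(0) = 6, h′′(0) = 5.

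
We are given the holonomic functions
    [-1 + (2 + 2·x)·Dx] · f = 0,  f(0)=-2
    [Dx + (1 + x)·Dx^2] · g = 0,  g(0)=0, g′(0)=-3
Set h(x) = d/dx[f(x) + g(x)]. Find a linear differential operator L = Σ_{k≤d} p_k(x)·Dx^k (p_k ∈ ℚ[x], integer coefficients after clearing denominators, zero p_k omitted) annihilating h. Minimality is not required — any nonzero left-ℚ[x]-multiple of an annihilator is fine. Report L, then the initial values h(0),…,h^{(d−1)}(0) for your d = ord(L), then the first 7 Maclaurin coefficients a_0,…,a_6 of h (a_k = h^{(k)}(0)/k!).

f: a_k = -2, -1, 1/4, -1/8, 5/64, -7/128, 21/512, …
g: a_k = 0, -3, 3/2, -1, 3/4, -3/5, 1/2, …
f+g: L₀ = lclm(L_f,L_g), ord ≤ 1+2.
Differentiate: ansatz ord ≤ ord L₀ ⇒ L.
L = 1 + (5 + 5·x)·Dx + (2 + 4·x + 2·x^2)·Dx^2  (order 2).
h: a_k = -4, 7/2, -27/8, 53/16, -419/128, 831/256, -3303/1024, …
ICs: h(0) = -4, h′(0) = 7/2.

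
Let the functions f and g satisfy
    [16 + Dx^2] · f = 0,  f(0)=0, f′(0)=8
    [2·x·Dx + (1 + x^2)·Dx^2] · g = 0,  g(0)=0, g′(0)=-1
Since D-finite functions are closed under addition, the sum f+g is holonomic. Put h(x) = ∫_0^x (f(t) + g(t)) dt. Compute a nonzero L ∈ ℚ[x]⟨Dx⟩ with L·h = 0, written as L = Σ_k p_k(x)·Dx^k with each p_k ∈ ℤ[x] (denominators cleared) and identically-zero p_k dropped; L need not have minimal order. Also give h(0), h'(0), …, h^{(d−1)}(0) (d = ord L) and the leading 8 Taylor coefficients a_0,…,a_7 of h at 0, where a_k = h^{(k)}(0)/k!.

f: a_k = 0, 8, 0, -64/3, 0, 256/15, 0, -2048/315, …
g: a_k = 0, -1, 0, 1/3, 0, -1/5, 0, 1/7, …
Weyl lclm of L_f,L_g ⇒ L₀ (ord ≤ 4).
Integrate: L := L₀·Dx.
L = (64·x + 704·x^3 + 256·x^5)·Dx^2 + (112 + 416·x^2 + 432·x^4 + 128·x^6)·Dx^3 + (4·x + 44·x^3 + 16·x^5)·Dx^4 + (7 + 26·x^2 + 27·x^4 + 8·x^6)·Dx^5  (order 5).
h: a_k = 0, 0, 7/2, 0, -21/4, 0, 253/90, 0, …
ICs: h(0) = 0, h′(0) = 0, h′′(0) = 7, h′′′(0) = 0, h′′′′(0) = -126.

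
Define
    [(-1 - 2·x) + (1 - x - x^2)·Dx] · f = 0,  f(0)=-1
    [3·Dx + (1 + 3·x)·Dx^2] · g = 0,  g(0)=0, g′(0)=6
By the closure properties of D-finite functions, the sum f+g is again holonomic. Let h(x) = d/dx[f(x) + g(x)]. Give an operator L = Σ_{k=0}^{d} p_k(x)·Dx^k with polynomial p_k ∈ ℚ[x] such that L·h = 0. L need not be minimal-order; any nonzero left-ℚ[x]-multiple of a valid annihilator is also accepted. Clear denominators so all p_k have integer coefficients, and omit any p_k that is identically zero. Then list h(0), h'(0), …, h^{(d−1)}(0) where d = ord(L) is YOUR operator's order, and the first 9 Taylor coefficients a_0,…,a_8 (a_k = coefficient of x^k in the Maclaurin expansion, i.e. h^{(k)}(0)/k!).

f: a_k = -1, -1, -2, -3, -5, -8, -13, -21, -34, …
g: a_k = 0, 6, -9, 18, -81/2, 486/5, -243, 4374/7, -6561/4, …
h₀=f+g: left-lcm gives L₀, ord ≤ 3.
Differentiate: ansatz ord ≤ ord L₀ ⇒ L.
L = (126 + 342·x + 468·x^2 + 180·x^3 + 108·x^4) + (156·x + 576·x^2 + 672·x^3 + 378·x^4 + 180·x^5)·Dx + (-7 - 35·x - 29·x^2 + 63·x^3 + 99·x^4 + 93·x^5 + 36·x^6)·Dx^2  (order 2).
h: a_k = 5, -22, 45, -182, 446, -1536, 4227, -13394, 38871, …
ICs: h(0) = 5, h′(0) = -22.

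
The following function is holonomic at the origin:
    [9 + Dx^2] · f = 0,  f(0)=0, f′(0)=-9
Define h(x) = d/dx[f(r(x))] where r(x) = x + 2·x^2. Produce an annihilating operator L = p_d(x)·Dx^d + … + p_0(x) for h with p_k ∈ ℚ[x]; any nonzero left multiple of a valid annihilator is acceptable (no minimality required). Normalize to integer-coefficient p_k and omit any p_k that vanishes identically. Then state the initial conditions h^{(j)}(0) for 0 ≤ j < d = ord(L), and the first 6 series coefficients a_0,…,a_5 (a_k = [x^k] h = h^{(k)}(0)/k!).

L = (57 + 144·x + 864·x^2 + 2304·x^3 + 2304·x^4) + (-12 - 48·x)·Dx + (1 + 8·x + 16·x^2)·Dx^2  (order 2).
h: a_k = -9, -36, 81/2, 324, 6237/8, 567/2, …
ICs: h(0) = -9, h′(0) = -36.

f: a_k = 0, -9, 0, 27/2, 0, -243/40, …
h₀=f(r): pull back L_f along r ⇒ L₀.
h=h₀': d/dx-closure on L₀ ⇒ L.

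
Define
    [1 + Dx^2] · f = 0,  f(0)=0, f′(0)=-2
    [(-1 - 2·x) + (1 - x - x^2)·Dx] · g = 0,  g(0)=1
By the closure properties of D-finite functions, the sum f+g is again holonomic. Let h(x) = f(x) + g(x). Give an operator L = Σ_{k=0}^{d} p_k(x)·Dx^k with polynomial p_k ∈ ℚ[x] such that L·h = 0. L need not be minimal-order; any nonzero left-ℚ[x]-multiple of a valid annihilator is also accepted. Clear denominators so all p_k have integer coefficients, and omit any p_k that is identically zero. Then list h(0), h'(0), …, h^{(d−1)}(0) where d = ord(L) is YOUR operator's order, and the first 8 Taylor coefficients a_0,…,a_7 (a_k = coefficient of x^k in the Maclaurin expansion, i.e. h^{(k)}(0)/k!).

L = (-19 - 48·x - 31·x^2 - 24·x^3 - 5·x^4 - 2·x^5) + (5 - x - 4·x^2 - 7·x^3 - 6·x^4 - 3·x^5 - x^6)·Dx + (-19 - 48·x - 31·x^2 - 24·x^3 - 5·x^4 - 2·x^5)·Dx^2 + (5 - x - 4·x^2 - 7·x^3 - 6·x^4 - 3·x^5 - x^6)·Dx^3  (order 3).
h: a_k = 1, -1, 2, 10/3, 5, 479/60, 13, 52921/2520, …
ICs: h(0) = 1, h′(0) = -1, h′′(0) = 4.

f: a_k = 0, -2, 0, 1/3, 0, -1/60, 0, 1/2520, …
g: a_k = 1, 1, 2, 3, 5, 8, 13, 21, …
h₀=f+g: left-lcm gives L₀, ord ≤ 3.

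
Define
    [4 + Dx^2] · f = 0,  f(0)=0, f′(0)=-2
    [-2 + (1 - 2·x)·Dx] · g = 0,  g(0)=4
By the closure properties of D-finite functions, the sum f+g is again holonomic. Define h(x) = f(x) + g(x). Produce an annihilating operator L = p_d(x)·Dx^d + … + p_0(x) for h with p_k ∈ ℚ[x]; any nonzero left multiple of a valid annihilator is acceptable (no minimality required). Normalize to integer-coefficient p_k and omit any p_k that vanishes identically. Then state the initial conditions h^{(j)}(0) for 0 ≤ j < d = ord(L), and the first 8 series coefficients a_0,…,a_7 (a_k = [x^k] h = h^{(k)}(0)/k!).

L = (-56 + 32·x - 32·x^2) + (12 - 40·x + 48·x^2 - 32·x^3)·Dx + (-14 + 8·x - 8·x^2)·Dx^2 + (3 - 10·x + 12·x^2 - 8·x^3)·Dx^3  (order 3).
h: a_k = 4, 6, 16, 100/3, 64, 1916/15, 256, 161288/315, …
ICs: h(0) = 4, h′(0) = 6, h′′(0) = 32.

f: a_k = 0, -2, 0, 4/3, 0, -4/15, 0, 8/315, …
g: a_k = 4, 8, 16, 32, 64, 128, 256, 512, …
Weyl lclm of L_f,L_g ⇒ L₀ (ord ≤ 3).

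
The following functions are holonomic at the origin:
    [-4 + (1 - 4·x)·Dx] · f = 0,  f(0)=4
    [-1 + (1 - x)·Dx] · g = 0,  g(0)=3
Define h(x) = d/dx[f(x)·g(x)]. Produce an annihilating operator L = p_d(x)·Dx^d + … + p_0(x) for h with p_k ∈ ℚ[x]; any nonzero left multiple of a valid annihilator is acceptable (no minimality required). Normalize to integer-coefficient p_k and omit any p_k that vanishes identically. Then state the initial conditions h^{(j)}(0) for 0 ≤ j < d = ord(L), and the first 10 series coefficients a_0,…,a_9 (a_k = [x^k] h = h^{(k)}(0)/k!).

L = (42 - 120·x + 96·x^2) + (-5 + 33·x - 60·x^2 + 32·x^3)·Dx  (order 1).
h: a_k = 60, 504, 3060, 16368, 81900, 393192, 1834980, 8388576, 37748700, 167772120, …
ICs: h(0) = 60.

f: a_k = 4, 16, 64, 256, 1024, 4096, 16384, 65536, 262144, 1048576, …
g: a_k = 3, 3, 3, 3, 3, 3, 3, 3, 3, 3, …
h₀=f·g: eliminate ⇒ L₀, order ≤ 1·1.
h=h₀': d/dx-closure on L₀ ⇒ L.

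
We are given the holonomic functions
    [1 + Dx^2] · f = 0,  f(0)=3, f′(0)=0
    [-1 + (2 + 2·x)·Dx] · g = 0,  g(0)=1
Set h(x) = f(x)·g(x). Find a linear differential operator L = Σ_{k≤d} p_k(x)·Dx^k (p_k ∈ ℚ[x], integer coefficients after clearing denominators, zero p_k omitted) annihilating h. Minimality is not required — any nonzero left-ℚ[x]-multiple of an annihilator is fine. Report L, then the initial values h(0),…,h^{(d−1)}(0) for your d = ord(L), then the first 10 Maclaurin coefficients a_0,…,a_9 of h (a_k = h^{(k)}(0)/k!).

L = (7 + 8·x + 4·x^2) + (-4 - 4·x)·Dx + (4 + 8·x + 4·x^2)·Dx^2  (order 2).
h: a_k = 3, 3/2, -15/8, -9/16, 25/128, 13/256, -349/15360, 401/30720, -44047/3440640, 26963/2293760, …
ICs: h(0) = 3, h′(0) = 3/2.

f: a_k = 3, 0, -3/2, 0, 1/8, 0, -1/240, 0, 1/13440, 0, …
g: a_k = 1, 1/2, -1/8, 1/16, -5/128, 7/256, -21/1024, 33/2048, -429/32768, 715/65536, …
Sym-product of L_f,L_g gives L₀ (≤ ord 2).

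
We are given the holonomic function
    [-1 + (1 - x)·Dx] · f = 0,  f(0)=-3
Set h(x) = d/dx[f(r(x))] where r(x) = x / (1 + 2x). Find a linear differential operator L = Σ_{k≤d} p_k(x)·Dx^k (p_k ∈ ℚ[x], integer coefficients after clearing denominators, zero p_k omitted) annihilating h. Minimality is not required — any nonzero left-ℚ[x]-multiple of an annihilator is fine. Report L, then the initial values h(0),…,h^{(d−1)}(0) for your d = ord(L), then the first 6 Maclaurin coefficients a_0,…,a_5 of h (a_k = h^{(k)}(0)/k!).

f: a_k = -3, -3, -3, -3, -3, -3, …
L₀ from L_f via x↦r, Dx↦r'^{-1}Dx.
Derive L from L₀ (diff closure).
L = -4 + (-2 - 2·x)·Dx  (order 1).
h: a_k = -3, 6, -9, 12, -15, 18, …
ICs: h(0) = -3.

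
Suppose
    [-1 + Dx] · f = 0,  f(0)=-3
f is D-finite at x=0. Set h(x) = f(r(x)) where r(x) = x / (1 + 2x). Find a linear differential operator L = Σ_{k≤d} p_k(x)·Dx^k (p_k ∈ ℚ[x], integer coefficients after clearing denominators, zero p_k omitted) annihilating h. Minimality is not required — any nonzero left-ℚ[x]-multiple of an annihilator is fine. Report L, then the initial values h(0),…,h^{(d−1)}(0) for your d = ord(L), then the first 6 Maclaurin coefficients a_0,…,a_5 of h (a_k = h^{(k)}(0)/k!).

L = -1 + (1 + 4·x + 4·x^2)·Dx  (order 1).
h: a_k = -3, -3, 9/2, -13/2, 71/8, -441/40, …
ICs: h(0) = -3.

f: a_k = -3, -3, -3/2, -1/2, -1/8, -1/40, …
Substitute x→r, Dx→(1/r')Dx; clear ⇒ L₀.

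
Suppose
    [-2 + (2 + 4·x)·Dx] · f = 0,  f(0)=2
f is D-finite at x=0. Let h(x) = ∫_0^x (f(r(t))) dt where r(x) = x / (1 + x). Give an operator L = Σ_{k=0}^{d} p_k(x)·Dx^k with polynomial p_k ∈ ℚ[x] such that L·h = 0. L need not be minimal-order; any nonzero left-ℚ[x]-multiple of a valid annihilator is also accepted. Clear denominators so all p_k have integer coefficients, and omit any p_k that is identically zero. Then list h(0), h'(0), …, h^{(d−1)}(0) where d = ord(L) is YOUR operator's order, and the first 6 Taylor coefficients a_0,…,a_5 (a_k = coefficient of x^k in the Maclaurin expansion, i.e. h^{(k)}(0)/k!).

L = -Dx + (1 + 4·x + 3·x^2)·Dx^2  (order 2).
h: a_k = 0, 2, 1, -1, 5/4, -37/20, …
ICs: h(0) = 0, h′(0) = 2.

f: a_k = 2, 2, -1, 1, -5/4, 7/4, …
Substitute x→r, Dx→(1/r')Dx; clear ⇒ L₀.
∫: right-multiply L₀ by Dx.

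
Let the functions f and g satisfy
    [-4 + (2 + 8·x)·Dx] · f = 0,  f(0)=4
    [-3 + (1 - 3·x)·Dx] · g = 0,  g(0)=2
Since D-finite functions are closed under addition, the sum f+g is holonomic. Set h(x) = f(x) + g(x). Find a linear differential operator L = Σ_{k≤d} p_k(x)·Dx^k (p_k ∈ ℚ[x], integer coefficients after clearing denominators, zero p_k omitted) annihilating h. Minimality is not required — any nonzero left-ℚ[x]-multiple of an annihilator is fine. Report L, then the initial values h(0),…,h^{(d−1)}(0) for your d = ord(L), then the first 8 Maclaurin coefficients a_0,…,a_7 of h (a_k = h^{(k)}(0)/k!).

L = (48 + 108·x) + (-22 - 120·x - 324·x^2)·Dx + (1 + 19·x + 6·x^2 - 216·x^3)·Dx^2  (order 2).
h: a_k = 6, 14, 10, 70, 122, 598, 1122, 5430, …
ICs: h(0) = 6, h′(0) = 14.

f: a_k = 4, 8, -8, 16, -40, 112, -336, 1056, …
g: a_k = 2, 6, 18, 54, 162, 486, 1458, 4374, …
h₀=f+g: left-lcm gives L₀, ord ≤ 2.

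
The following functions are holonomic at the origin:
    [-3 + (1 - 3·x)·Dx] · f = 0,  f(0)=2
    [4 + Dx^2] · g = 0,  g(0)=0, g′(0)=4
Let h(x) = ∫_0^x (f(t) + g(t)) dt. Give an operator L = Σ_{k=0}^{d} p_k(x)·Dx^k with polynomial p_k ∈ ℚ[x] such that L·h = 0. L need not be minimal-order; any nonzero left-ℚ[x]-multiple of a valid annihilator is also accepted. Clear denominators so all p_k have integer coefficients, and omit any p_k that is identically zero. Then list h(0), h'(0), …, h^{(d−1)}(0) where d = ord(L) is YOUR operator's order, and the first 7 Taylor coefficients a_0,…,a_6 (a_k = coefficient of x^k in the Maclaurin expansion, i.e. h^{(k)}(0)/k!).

f: a_k = 2, 6, 18, 54, 162, 486, 1458, …
g: a_k = 0, 4, 0, -8/3, 0, 8/15, 0, …
Sum ⇒ L₀ = lclm(L_f,L_g) in ℚ(x)⟨Dx⟩.
Integrate: L := L₀·Dx.
L = (348 - 144·x + 216·x^2)·Dx + (-44 + 180·x - 216·x^2 + 216·x^3)·Dx^2 + (87 - 36·x + 54·x^2)·Dx^3 + (-11 + 45·x - 54·x^2 + 54·x^3)·Dx^4  (order 4).
h: a_k = 0, 2, 5, 6, 77/6, 162/5, 3649/45, …
ICs: h(0) = 0, h′(0) = 2, h′′(0) = 10, h′′′(0) = 36.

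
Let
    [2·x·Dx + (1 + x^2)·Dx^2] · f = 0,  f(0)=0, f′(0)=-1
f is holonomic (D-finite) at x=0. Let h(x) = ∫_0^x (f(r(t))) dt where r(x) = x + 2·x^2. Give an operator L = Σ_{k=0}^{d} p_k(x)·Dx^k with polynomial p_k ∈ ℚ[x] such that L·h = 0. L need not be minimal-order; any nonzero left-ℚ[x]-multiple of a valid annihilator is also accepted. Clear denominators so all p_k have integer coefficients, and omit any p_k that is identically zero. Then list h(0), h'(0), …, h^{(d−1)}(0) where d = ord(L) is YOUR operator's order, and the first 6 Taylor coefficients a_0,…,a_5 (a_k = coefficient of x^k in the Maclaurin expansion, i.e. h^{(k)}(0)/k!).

f: a_k = 0, -1, 0, 1/3, 0, -1/5, …
h₀=f(r): pull back L_f along r ⇒ L₀.
h=∫h₀ ⇒ L = L₀·Dx.
L = (-4 + 2·x + 16·x^2 + 48·x^3 + 48·x^4)·Dx^2 + (1 + 4·x + x^2 + 8·x^3 + 20·x^4 + 16·x^5)·Dx^3  (order 3).
h: a_k = 0, 0, -1/2, -2/3, 1/12, 2/5, …
ICs: h(0) = 0, h′(0) = 0, h′′(0) = -1.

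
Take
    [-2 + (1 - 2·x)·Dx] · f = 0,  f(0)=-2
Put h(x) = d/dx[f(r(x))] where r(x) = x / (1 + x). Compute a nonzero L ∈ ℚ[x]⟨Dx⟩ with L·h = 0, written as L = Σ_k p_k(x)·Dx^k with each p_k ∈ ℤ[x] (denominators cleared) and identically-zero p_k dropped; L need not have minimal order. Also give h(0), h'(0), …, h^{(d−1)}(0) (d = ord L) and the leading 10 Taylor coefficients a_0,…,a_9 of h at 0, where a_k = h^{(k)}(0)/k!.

L = 2 + (-1 + x)·Dx  (order 1).
h: a_k = -4, -8, -12, -16, -20, -24, -28, -32, -36, -40, …
ICs: h(0) = -4.

f: a_k = -2, -4, -8, -16, -32, -64, -128, -256, -512, -1024, …
Change of var in L_f (x↦r) gives L₀.
h₀' ⇒ L via d/dx closure of L₀.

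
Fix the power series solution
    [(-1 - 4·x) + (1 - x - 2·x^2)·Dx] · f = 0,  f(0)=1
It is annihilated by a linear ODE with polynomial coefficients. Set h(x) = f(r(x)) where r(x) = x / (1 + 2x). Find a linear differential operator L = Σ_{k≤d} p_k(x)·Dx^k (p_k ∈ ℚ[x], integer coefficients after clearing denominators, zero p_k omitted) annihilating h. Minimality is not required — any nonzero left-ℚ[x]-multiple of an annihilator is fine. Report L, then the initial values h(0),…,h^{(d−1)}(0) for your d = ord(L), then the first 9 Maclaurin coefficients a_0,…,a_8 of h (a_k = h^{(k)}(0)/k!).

L = (-1 - 6·x) + (1 + 5·x + 6·x^2)·Dx  (order 1).
h: a_k = 1, 1, 1, -3, 9, -27, 81, -243, 729, …
ICs: h(0) = 1.

f: a_k = 1, 1, 3, 5, 11, 21, 43, 85, 171, …
Substitute x→r, Dx→(1/r')Dx; clear ⇒ L₀.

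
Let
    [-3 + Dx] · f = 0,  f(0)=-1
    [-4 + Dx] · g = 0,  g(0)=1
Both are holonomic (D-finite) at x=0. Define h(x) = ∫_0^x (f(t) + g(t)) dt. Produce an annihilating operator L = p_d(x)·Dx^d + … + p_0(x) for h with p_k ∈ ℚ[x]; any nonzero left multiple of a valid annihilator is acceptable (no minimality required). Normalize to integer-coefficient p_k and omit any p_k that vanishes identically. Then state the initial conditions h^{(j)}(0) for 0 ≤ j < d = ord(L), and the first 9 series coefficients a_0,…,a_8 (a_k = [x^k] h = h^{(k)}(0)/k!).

f: a_k = -1, -3, -9/2, -9/2, -27/8, -81/40, -81/80, -243/560, -729/4480, …
g: a_k = 1, 4, 8, 32/3, 32/3, 128/15, 256/45, 1024/315, 512/315, …
Sum ⇒ L₀ = lclm(L_f,L_g) in ℚ(x)⟨Dx⟩.
Integrate: L := L₀·Dx.
L = 12·Dx - 7·Dx^2 + Dx^3  (order 3).
h: a_k = 0, 0, 1/2, 7/6, 37/24, 35/24, 781/720, 481/720, 14197/40320, …
ICs: h(0) = 0, h′(0) = 0, h′′(0) = 1.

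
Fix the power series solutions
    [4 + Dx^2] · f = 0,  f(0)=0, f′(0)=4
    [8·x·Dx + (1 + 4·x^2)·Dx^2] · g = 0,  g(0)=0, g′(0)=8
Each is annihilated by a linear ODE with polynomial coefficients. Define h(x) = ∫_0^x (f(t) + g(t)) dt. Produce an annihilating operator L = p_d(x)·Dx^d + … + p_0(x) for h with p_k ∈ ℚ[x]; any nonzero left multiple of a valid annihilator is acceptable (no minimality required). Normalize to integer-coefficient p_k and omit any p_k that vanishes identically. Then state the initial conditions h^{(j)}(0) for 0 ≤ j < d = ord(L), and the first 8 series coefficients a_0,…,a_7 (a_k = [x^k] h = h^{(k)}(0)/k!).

f: a_k = 0, 4, 0, -8/3, 0, 8/15, 0, -16/315, …
g: a_k = 0, 8, 0, -32/3, 0, 128/5, 0, -512/7, …
Sum ⇒ L₀ = lclm(L_f,L_g) in ℚ(x)⟨Dx⟩.
Integrate: L := L₀·Dx.
L = (-352·x + 1792·x^3 + 512·x^5)·Dx^2 + (-4 + 112·x^2 + 576·x^4 + 256·x^6)·Dx^3 + (-88·x + 448·x^3 + 128·x^5)·Dx^4 + (-1 + 28·x^2 + 144·x^4 + 64·x^6)·Dx^5  (order 5).
h: a_k = 0, 0, 6, 0, -10/3, 0, 196/45, 0, …
ICs: h(0) = 0, h′(0) = 0, h′′(0) = 12, h′′′(0) = 0, h′′′′(0) = -80.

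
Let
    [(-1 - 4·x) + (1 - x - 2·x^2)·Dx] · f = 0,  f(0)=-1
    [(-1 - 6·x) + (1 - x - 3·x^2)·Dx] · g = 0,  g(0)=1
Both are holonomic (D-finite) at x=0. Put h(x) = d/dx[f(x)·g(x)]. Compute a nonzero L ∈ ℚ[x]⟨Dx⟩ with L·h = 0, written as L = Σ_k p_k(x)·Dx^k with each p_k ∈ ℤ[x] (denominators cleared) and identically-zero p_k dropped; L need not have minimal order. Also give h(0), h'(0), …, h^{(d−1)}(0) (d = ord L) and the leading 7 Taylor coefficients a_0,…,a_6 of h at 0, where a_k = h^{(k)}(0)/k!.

L = (16 + 18·x - 36·x^2 - 368·x^3 - 132·x^4 + 900·x^5 + 720·x^6) + (-2 - 4·x + 39·x^2 + 16·x^3 - 160·x^4 - 69·x^5 + 210·x^6 + 144·x^7)·Dx  (order 1).
h: a_k = -2, -16, -57, -216, -660, -2022, -5726, …
ICs: h(0) = -2.

f: a_k = -1, -1, -3, -5, -11, -21, -43, …
g: a_k = 1, 1, 4, 7, 19, 40, 97, …
f·g: L₀ = L_f ⊗_s L_g, ord ≤ 1·1.
Derive L from L₀ (diff closure).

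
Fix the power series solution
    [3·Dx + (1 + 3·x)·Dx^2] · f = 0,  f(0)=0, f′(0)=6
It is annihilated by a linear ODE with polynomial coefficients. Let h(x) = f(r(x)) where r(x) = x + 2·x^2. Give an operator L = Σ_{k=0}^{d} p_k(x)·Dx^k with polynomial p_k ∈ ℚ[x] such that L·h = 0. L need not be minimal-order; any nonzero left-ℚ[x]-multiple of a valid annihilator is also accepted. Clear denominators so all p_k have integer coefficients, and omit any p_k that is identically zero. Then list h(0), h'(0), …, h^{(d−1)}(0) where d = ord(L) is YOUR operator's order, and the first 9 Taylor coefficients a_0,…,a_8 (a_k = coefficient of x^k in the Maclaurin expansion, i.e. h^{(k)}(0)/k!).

L = (-1 + 12·x + 24·x^2)·Dx + (1 + 7·x + 18·x^2 + 24·x^3)·Dx^2  (order 2).
h: a_k = 0, 6, 3, -18, 63/2, -54/5, -99, 2106/7, -1377/4, …
ICs: h(0) = 0, h′(0) = 6.

f: a_k = 0, 6, -9, 18, -81/2, 486/5, -243, 4374/7, -6561/4, …
f∘r: x↦r, Dx↦Dx/r' in L_f ⇒ L₀.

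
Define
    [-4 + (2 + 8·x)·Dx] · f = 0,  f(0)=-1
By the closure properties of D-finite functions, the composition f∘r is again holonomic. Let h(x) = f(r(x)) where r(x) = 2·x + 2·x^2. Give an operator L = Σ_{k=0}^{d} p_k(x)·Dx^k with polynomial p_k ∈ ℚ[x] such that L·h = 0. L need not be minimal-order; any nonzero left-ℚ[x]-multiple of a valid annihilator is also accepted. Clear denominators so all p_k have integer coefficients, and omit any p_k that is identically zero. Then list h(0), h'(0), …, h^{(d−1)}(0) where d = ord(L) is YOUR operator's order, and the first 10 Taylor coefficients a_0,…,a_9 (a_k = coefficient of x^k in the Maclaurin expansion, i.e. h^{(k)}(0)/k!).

f: a_k = -1, -2, 2, -4, 10, -28, 84, -264, 858, -2860, …
f∘r: x↦r, Dx↦Dx/r' in L_f ⇒ L₀.
L = (-4 - 8·x) + (1 + 8·x + 8·x^2)·Dx  (order 1).
h: a_k = -1, -4, 4, -16, 72, -352, 1824, -9856, 54944, -313728, …
ICs: h(0) = -1.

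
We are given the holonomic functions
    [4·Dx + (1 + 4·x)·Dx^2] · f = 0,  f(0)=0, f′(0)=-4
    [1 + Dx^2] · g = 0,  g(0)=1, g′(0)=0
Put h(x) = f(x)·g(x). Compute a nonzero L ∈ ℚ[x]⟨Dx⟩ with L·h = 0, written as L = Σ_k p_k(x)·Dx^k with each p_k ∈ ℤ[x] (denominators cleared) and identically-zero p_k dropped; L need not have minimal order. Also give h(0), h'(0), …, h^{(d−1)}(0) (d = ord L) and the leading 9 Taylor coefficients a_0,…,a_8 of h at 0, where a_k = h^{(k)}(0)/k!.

f: a_k = 0, -4, 8, -64/3, 64, -1024/5, 2048/3, -16384/7, 8192, …
g: a_k = 1, 0, -1/2, 0, 1/24, 0, -1/720, 0, 1/40320, …
Sym-product of L_f,L_g gives L₀ (≤ ord 4).
L = (-147 - 144·x - 224·x^2 + 256·x^3 + 256·x^4) + (-56 - 160·x + 384·x^2 + 512·x^3)·Dx + (-150 - 160·x - 192·x^2 + 512·x^3 + 512·x^4)·Dx^2 + (-56 - 160·x + 384·x^2 + 512·x^3)·Dx^3 + (-3 - 16·x + 32·x^2 + 256·x^3 + 256·x^4)·Dx^4  (order 4).
h: a_k = 0, -4, 8, -58/3, 60, -1943/10, 651, -940403/420, 706799/90, …
ICs: h(0) = 0, h′(0) = -4, h′′(0) = 16, h′′′(0) = -116.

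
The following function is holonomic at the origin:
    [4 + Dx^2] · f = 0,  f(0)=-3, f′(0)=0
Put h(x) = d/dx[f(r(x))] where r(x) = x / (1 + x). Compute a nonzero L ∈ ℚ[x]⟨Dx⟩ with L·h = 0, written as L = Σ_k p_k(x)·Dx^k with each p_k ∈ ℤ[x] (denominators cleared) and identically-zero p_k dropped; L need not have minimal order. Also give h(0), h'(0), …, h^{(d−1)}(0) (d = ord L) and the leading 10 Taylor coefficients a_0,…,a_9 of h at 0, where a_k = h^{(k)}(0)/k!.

f: a_k = -3, 0, 6, 0, -2, 0, 4/15, 0, -2/105, 0, …
h₀=f(r): pull back L_f along r ⇒ L₀.
h₀' ⇒ L via d/dx closure of L₀.
L = (10 + 12·x + 6·x^2) + (6 + 18·x + 18·x^2 + 6·x^3)·Dx + (1 + 4·x + 6·x^2 + 4·x^3 + x^4)·Dx^2  (order 2).
h: a_k = 0, 12, -36, 64, -80, 308/5, 84/5, -18832/105, 15504/35, -766252/945, …
ICs: h(0) = 0, h′(0) = 12.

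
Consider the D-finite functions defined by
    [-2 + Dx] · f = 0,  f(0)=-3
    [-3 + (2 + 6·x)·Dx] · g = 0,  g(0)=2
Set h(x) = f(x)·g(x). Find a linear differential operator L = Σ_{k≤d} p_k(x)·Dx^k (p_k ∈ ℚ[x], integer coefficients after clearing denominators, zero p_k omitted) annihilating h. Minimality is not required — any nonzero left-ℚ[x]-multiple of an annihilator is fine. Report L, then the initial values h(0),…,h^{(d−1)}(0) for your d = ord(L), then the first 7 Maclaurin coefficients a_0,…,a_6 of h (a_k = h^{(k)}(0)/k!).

f: a_k = -3, -6, -6, -4, -2, -4/5, -4/15, …
g: a_k = 2, 3, -9/4, 27/8, -405/64, 1701/128, -15309/512, …
L₀ := L_f ⊗_s L_g (sym. prod.), ord ≤ 1.
L = (-7 - 12·x) + (2 + 6·x)·Dx  (order 1).
h: a_k = -6, -21, -93/4, -181/8, -241/64, -13279/640, 276497/7680, …
ICs: h(0) = -6.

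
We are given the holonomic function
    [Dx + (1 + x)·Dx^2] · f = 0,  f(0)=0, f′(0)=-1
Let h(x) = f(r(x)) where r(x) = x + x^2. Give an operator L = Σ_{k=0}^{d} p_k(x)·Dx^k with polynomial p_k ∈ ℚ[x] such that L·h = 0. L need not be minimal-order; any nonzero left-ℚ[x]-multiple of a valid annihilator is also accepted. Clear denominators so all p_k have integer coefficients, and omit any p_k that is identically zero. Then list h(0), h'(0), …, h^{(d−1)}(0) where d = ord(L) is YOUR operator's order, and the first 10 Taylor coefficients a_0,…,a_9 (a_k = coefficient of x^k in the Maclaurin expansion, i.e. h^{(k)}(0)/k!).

L = (-1 + 2·x + 2·x^2)·Dx + (1 + 3·x + 3·x^2 + 2·x^3)·Dx^2  (order 2).
h: a_k = 0, -1, -1/2, 2/3, -1/4, -1/5, 1/3, -1/7, -1/8, 2/9, …
ICs: h(0) = 0, h′(0) = -1.

f: a_k = 0, -1, 1/2, -1/3, 1/4, -1/5, 1/6, -1/7, 1/8, -1/9, …
h₀=f(r): pull back L_f along r ⇒ L₀.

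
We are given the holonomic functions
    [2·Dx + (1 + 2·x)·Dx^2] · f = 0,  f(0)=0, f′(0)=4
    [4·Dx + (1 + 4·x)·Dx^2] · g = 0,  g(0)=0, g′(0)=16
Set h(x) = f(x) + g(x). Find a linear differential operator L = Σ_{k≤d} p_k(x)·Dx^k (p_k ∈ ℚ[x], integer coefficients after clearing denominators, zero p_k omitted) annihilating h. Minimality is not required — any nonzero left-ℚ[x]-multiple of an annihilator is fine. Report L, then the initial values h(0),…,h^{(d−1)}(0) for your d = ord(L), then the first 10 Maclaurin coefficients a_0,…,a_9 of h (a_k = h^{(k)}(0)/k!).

L = 16·Dx + (12 + 32·x)·Dx^2 + (1 + 6·x + 8·x^2)·Dx^3  (order 3).
h: a_k = 0, 20, -36, 272/3, -264, 832, -2752, 65792/7, -32832, 1049600/9, …
ICs: h(0) = 0, h′(0) = 20, h′′(0) = -72.

f: a_k = 0, 4, -4, 16/3, -8, 64/5, -64/3, 256/7, -64, 1024/9, …
g: a_k = 0, 16, -32, 256/3, -256, 4096/5, -8192/3, 65536/7, -32768, 1048576/9, …
Weyl lclm of L_f,L_g ⇒ L₀ (ord ≤ 4).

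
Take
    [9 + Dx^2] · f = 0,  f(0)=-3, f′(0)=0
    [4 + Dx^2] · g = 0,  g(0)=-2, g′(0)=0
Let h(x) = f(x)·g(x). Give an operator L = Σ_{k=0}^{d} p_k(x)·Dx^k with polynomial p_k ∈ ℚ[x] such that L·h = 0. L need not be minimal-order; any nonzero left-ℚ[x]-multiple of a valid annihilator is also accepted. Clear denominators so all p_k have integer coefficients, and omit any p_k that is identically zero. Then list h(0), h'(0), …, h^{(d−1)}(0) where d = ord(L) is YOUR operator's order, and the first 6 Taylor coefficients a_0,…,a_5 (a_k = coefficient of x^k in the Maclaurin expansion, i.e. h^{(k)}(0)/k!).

f: a_k = -3, 0, 27/2, 0, -81/8, 0, …
g: a_k = -2, 0, 4, 0, -4/3, 0, …
h₀=f·g: eliminate ⇒ L₀, order ≤ 2·2.
L = 25 + 26·Dx^2 + Dx^4  (order 4).
h: a_k = 6, 0, -39, 0, 313/4, 0, …
ICs: h(0) = 6, h′(0) = 0, h′′(0) = -78, h′′′(0) = 0.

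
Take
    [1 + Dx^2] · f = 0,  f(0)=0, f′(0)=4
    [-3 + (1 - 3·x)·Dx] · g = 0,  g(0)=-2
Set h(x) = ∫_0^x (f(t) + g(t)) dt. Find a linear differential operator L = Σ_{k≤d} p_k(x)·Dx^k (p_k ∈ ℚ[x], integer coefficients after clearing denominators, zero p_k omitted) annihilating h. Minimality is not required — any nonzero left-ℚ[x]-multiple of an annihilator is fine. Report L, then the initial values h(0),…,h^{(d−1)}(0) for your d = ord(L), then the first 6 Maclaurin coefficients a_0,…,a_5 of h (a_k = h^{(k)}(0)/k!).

L = (-165 + 18·x - 27·x^2)·Dx + (19 - 63·x + 27·x^2 - 27·x^3)·Dx^2 + (-165 + 18·x - 27·x^2)·Dx^3 + (19 - 63·x + 27·x^2 - 27·x^3)·Dx^4  (order 4).
h: a_k = 0, -2, -1, -6, -41/3, -162/5, …
ICs: h(0) = 0, h′(0) = -2, h′′(0) = -2, h′′′(0) = -36.

f: a_k = 0, 4, 0, -2/3, 0, 1/30, …
g: a_k = -2, -6, -18, -54, -162, -486, …
h₀=f+g: left-lcm gives L₀, ord ≤ 3.
h=∫h₀ ⇒ L = L₀·Dx.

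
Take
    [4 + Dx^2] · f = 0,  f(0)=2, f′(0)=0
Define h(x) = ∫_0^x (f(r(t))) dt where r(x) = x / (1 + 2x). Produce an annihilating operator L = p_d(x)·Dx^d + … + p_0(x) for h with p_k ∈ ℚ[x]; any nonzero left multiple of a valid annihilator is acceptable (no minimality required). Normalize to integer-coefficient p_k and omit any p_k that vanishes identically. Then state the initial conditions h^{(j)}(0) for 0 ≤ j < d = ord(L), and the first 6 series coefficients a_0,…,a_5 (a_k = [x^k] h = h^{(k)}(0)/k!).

f: a_k = 2, 0, -4, 0, 4/3, 0, …
h₀=f(r): pull back L_f along r ⇒ L₀.
h=∫₀ˣh₀: take L = L₀·Dx.
L = 4·Dx + (4 + 24·x + 48·x^2 + 32·x^3)·Dx^2 + (1 + 8·x + 24·x^2 + 32·x^3 + 16·x^4)·Dx^3  (order 3).
h: a_k = 0, 2, 0, -4/3, 4, -28/3, …
ICs: h(0) = 0, h′(0) = 2, h′′(0) = 0.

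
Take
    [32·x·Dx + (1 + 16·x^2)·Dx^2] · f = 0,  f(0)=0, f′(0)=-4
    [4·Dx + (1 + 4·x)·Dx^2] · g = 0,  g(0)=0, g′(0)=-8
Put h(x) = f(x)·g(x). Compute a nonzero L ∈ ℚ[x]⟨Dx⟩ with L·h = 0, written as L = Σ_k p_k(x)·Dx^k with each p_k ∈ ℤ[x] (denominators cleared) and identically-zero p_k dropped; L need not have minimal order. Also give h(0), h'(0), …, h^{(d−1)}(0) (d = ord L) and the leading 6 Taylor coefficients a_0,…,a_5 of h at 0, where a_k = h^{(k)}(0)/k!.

L = (1536 + 11264·x + 81920·x^2 + 638976·x^3 + 1966080·x^4 + 3407872·x^5 + 4194304·x^7)·Dx + (288 + 7936·x + 78848·x^2 + 495616·x^3 + 2228224·x^4 + 6094848·x^5 + 9175040·x^6 + 3145728·x^7 + 14680064·x^8)·Dx^2 + (48 + 1024·x + 12288·x^2 + 79872·x^3 + 368640·x^4 + 1277952·x^5 + 3145728·x^6 + 4718592·x^7 + 3145728·x^8 + 8388608·x^9)·Dx^3 + (5 + 72·x + 592·x^2 + 3584·x^3 + 16896·x^4 + 61440·x^5 + 172032·x^6 + 393216·x^7 + 589824·x^8 + 524288·x^9 + 1048576·x^10)·Dx^4  (order 4).
h: a_k = 0, 0, 32, -64, 0, -512/3, …
ICs: h(0) = 0, h′(0) = 0, h′′(0) = 64, h′′′(0) = -384.

f: a_k = 0, -4, 0, 64/3, 0, -1024/5, …
g: a_k = 0, -8, 16, -128/3, 128, -2048/5, …
L₀ := L_f ⊗_s L_g (sym. prod.), ord ≤ 4.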